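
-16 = -16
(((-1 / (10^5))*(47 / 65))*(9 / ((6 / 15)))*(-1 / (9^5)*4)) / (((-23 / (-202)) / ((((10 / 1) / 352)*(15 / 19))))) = 4747 / 2186685072000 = 0.00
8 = 8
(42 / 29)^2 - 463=-387619 / 841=-460.90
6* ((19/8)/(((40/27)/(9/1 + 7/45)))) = 88.06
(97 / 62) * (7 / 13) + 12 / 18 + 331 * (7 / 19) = 5671837 / 45942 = 123.46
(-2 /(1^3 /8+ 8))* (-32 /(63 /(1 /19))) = 512 /77805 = 0.01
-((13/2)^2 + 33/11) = -181/4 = -45.25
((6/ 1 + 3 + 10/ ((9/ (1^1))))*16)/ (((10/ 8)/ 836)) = 4868864/ 45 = 108196.98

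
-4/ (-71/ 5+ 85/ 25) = 10/ 27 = 0.37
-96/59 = -1.63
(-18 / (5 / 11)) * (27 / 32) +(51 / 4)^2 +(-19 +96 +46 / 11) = 46273 / 220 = 210.33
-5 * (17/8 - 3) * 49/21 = 245/24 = 10.21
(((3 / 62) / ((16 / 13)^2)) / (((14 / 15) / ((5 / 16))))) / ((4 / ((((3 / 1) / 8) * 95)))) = 10837125 / 113770496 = 0.10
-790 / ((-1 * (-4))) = -395 / 2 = -197.50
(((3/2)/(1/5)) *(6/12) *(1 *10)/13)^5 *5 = 11865234375/11881376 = 998.64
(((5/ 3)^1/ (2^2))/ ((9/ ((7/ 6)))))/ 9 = 35/ 5832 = 0.01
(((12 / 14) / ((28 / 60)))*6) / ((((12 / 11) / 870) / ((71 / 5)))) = 6115230 / 49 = 124800.61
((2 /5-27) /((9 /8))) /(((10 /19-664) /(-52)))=-525616 /283635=-1.85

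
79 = 79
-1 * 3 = -3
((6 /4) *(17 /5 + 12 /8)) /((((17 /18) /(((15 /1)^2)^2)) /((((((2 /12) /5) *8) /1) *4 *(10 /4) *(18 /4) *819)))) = 3872051338.24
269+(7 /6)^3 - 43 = 49159 /216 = 227.59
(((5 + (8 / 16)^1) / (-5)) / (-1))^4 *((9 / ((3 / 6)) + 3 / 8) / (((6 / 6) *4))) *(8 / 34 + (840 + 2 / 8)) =123006229731 / 21760000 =5652.86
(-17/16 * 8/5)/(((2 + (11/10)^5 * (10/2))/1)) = -34000/201051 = -0.17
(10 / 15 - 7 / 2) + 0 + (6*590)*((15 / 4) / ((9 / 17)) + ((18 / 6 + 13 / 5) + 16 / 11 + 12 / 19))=65560433 / 1254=52281.05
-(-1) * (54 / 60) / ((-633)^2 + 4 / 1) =9 / 4006930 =0.00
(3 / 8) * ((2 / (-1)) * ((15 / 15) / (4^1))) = -3 / 16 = -0.19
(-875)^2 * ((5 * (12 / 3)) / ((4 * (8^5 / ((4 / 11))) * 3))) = 3828125 / 270336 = 14.16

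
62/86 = 31/43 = 0.72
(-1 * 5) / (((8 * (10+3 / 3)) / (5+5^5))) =-7825 / 44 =-177.84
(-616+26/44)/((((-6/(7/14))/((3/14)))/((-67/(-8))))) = 907113/9856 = 92.04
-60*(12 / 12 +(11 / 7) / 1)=-1080 / 7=-154.29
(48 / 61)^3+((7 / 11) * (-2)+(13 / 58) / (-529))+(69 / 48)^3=342732631369101 / 156890196914176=2.18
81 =81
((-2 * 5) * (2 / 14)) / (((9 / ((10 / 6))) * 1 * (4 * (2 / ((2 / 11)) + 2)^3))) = -25 / 830466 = -0.00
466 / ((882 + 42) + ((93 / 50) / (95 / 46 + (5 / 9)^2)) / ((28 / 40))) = 72130975 / 143196909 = 0.50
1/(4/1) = 1/4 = 0.25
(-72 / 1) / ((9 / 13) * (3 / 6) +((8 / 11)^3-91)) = 276848 / 347095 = 0.80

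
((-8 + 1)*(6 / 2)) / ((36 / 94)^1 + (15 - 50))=987 / 1627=0.61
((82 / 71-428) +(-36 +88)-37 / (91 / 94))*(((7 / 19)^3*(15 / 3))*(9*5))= -29423652300 / 6330857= -4647.66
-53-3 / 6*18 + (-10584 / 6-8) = -1834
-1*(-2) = 2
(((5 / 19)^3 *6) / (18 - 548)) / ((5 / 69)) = -1035 / 363527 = -0.00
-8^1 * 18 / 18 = -8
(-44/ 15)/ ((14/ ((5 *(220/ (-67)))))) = 4840/ 1407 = 3.44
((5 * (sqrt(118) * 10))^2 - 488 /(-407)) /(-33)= -120065488 /13431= -8939.43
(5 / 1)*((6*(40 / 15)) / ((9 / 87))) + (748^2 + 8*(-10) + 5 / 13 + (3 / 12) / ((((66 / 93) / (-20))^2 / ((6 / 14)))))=18507822142 / 33033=560282.81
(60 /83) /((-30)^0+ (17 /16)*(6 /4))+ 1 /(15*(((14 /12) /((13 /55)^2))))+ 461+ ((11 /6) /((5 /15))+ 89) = 810744481089 /1458745750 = 555.78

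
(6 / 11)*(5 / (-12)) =-5 / 22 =-0.23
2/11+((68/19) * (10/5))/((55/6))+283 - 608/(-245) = 14667381/51205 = 286.44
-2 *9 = -18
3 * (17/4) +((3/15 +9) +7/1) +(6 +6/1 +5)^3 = 98839/20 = 4941.95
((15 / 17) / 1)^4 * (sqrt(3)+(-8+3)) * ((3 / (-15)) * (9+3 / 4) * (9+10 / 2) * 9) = 486.69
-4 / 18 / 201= -2 / 1809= -0.00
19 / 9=2.11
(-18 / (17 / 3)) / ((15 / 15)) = -54 / 17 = -3.18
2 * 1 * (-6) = -12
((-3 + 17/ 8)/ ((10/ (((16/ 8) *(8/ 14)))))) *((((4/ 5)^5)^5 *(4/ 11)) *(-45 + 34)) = 2251799813685248/ 1490116119384765625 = 0.00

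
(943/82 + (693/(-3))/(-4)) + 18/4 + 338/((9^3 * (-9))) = 1934143/26244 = 73.70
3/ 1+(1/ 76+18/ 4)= 571/ 76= 7.51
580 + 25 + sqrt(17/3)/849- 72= sqrt(51)/2547 + 533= 533.00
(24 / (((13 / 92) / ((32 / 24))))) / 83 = 2944 / 1079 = 2.73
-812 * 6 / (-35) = 696 / 5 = 139.20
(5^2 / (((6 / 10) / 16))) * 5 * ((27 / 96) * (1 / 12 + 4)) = 30625 / 8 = 3828.12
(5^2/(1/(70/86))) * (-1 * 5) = -4375/43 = -101.74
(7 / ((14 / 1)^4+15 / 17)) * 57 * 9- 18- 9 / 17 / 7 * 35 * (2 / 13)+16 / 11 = -16.86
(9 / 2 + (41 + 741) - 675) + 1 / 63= 14051 / 126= 111.52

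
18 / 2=9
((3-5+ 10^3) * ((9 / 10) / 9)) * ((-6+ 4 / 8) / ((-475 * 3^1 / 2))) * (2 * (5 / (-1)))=-10978 / 1425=-7.70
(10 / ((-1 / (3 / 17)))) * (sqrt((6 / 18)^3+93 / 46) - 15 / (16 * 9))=25 / 136 - 5 * sqrt(352866) / 1173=-2.35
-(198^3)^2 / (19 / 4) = -241018918246656 / 19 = -12685206223508.21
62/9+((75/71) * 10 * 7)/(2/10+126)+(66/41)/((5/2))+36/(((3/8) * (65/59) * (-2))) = -38093421284/1074551985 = -35.45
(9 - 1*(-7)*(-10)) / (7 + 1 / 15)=-915 / 106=-8.63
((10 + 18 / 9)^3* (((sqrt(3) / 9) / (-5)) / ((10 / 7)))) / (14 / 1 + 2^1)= -42* sqrt(3) / 25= -2.91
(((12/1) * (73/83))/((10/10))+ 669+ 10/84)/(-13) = -182257/3486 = -52.28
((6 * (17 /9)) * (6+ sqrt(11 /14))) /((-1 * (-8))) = 17 * sqrt(154) /168+ 17 /2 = 9.76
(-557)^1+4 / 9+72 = -4361 / 9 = -484.56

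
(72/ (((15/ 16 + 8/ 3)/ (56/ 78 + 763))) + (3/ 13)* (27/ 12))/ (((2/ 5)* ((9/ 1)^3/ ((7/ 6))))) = 533765365/ 8744112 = 61.04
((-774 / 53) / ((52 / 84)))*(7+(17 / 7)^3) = -320436 / 637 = -503.04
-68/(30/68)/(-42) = 1156/315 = 3.67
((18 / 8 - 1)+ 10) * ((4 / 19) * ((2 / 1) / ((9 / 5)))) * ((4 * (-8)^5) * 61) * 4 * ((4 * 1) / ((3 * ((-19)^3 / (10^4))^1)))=63963136000000 / 390963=163604064.83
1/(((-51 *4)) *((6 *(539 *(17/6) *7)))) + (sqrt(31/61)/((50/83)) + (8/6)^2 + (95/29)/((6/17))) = 83 *sqrt(1891)/3050 + 12589723675/1138374468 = 12.24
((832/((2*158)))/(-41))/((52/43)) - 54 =-175078/3239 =-54.05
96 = 96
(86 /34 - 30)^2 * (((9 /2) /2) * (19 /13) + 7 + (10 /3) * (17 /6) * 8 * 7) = 55031487815 /135252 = 406881.14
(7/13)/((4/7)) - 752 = -39055/52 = -751.06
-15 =-15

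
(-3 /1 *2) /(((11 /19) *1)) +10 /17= -1828 /187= -9.78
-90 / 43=-2.09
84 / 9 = 28 / 3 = 9.33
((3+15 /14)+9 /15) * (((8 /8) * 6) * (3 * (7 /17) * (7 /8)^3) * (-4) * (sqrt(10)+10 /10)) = -1009449 * sqrt(10) /10880 - 1009449 /10880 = -386.18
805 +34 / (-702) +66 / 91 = 1979548 / 2457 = 805.68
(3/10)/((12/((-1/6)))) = -1/240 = -0.00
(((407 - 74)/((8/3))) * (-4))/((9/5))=-555/2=-277.50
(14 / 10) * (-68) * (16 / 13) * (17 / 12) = -32368 / 195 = -165.99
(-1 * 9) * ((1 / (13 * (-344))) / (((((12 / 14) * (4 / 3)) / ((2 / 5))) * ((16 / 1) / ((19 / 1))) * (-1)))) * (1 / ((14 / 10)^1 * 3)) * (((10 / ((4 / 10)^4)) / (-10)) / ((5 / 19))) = 135375 / 4579328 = 0.03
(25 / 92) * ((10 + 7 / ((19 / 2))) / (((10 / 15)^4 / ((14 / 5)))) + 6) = 150285 / 3496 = 42.99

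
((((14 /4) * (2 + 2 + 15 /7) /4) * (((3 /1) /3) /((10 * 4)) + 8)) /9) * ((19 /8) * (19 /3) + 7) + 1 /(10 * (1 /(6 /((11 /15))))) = 26980579 /253440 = 106.46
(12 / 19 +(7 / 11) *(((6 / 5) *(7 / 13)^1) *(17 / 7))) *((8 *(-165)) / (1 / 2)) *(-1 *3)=3189024 / 247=12911.03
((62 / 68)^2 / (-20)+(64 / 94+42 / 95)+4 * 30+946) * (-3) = -66093399369 / 20646160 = -3201.24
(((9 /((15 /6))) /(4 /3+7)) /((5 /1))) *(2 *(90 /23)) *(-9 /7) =-17496 /20125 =-0.87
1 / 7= 0.14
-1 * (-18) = 18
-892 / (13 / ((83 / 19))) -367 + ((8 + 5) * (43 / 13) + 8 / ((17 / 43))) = -2534120 / 4199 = -603.51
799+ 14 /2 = 806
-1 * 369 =-369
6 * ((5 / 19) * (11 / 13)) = 330 / 247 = 1.34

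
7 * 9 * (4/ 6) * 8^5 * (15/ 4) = 5160960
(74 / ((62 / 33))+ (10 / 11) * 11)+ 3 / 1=1624 / 31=52.39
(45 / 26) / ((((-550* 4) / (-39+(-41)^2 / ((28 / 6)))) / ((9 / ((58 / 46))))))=-8377911 / 4644640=-1.80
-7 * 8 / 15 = -56 / 15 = -3.73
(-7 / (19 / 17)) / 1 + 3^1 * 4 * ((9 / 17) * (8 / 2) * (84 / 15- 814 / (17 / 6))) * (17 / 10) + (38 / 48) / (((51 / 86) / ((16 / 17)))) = -15040910603 / 1235475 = -12174.19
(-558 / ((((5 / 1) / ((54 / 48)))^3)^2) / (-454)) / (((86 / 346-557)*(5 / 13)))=-37051535079 / 49753169920000000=-0.00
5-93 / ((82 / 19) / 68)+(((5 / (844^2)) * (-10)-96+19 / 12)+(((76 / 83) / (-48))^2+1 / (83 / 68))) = -2813808070165045 / 1810787317776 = -1553.91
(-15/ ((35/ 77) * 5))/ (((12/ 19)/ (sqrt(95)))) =-209 * sqrt(95)/ 20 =-101.85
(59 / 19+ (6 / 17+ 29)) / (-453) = -10484 / 146319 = -0.07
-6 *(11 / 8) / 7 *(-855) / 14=28215 / 392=71.98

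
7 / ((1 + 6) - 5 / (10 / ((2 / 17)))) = 1.01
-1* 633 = -633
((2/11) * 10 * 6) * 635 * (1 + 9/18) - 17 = 114113/11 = 10373.91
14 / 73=0.19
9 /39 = 3 /13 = 0.23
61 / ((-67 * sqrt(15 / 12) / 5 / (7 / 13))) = -854 * sqrt(5) / 871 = -2.19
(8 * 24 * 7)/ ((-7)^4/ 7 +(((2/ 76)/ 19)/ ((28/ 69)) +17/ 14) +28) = 9056768/ 2508251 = 3.61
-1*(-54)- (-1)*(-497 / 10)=43 / 10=4.30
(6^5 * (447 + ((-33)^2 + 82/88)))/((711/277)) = 4046139000/869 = 4656086.31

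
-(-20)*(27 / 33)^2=1620 / 121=13.39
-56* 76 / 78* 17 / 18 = -18088 / 351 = -51.53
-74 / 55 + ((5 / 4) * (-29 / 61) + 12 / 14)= -101697 / 93940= -1.08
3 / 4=0.75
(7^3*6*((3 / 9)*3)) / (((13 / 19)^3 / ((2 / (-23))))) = -28231644 / 50531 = -558.70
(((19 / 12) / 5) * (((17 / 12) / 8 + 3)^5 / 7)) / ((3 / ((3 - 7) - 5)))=-10029581074375 / 228304355328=-43.93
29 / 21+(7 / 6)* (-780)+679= -4822 / 21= -229.62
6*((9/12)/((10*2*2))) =9/80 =0.11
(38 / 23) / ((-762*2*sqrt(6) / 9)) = -19*sqrt(6) / 11684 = -0.00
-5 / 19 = -0.26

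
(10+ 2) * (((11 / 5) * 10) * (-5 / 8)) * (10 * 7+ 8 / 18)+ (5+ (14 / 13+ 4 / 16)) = -1812253 / 156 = -11617.01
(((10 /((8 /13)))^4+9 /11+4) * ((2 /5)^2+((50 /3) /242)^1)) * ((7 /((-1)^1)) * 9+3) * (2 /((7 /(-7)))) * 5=407861410111 /42592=9576009.82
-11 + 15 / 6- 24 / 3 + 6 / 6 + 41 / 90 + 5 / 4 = -2483 / 180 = -13.79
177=177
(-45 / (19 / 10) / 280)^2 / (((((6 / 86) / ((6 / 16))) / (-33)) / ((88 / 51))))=-10536075 / 4811408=-2.19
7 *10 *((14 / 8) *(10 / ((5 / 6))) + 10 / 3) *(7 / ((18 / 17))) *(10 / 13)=8662.25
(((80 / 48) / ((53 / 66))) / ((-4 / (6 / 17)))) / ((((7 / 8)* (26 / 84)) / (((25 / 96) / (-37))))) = 0.00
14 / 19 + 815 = 15499 / 19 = 815.74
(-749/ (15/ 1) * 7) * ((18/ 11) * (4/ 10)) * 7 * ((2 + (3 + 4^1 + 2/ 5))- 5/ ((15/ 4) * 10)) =-20405756/ 1375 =-14840.55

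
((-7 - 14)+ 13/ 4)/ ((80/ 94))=-3337/ 160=-20.86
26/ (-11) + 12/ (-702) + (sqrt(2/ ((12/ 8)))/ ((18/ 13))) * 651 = -3064/ 1287 + 2821 * sqrt(3)/ 9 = 540.52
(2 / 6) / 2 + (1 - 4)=-17 / 6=-2.83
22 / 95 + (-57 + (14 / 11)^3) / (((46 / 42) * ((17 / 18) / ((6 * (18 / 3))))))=-94519040218 / 49439995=-1911.79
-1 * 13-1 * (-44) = 31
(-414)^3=-70957944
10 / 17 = 0.59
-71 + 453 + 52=434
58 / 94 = 29 / 47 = 0.62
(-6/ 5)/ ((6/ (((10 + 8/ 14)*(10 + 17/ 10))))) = -4329/ 175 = -24.74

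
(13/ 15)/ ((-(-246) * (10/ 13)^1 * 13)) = 0.00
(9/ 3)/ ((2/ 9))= 27/ 2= 13.50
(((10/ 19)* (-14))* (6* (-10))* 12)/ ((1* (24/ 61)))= 256200/ 19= 13484.21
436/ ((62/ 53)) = 11554/ 31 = 372.71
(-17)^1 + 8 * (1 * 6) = 31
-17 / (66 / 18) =-51 / 11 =-4.64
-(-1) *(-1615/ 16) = -1615/ 16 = -100.94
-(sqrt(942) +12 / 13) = -sqrt(942)-12 / 13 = -31.62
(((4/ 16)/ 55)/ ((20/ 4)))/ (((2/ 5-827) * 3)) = -1/ 2727780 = -0.00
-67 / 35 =-1.91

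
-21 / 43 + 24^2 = 24747 / 43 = 575.51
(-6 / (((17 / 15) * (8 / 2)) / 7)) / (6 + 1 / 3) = -945 / 646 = -1.46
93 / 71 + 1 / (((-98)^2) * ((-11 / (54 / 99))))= 54036693 / 41253982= 1.31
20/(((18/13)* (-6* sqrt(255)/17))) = -13* sqrt(255)/81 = -2.56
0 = 0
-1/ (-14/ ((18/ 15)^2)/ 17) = 306/ 175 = 1.75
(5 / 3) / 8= 5 / 24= 0.21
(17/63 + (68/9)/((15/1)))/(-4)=-731/3780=-0.19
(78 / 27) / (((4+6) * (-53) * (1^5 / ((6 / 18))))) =-13 / 7155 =-0.00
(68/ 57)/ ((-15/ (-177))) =4012/ 285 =14.08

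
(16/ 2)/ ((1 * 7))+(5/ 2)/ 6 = 131/ 84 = 1.56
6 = 6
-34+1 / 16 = -543 / 16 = -33.94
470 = 470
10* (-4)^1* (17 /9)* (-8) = 5440 /9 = 604.44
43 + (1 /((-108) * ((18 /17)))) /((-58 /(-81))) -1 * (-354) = 552607 /1392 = 396.99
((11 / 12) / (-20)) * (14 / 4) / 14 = -11 / 960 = -0.01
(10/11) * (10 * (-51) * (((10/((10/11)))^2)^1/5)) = -11220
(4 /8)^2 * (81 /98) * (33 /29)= 2673 /11368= 0.24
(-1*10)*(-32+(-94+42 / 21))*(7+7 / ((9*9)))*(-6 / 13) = -1423520 / 351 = -4055.61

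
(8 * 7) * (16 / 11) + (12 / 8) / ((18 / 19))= 83.04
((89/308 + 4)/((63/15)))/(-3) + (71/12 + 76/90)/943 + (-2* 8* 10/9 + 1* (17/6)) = -15.28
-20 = -20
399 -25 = 374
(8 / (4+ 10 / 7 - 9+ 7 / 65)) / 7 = -0.33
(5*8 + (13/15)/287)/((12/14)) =172213/3690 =46.67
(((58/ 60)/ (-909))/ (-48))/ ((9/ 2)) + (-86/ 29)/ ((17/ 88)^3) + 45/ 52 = -4478309104019191/ 10910056594320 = -410.48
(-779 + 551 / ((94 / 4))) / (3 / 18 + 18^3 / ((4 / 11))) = -30438 / 646109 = -0.05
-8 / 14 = -4 / 7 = -0.57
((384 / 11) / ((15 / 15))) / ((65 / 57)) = 21888 / 715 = 30.61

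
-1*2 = -2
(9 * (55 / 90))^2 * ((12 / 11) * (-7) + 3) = -561 / 4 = -140.25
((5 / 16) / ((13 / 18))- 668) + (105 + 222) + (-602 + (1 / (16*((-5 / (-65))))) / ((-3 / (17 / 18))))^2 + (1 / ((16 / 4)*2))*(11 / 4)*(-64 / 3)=3516543879733 / 9704448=362364.13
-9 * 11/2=-99/2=-49.50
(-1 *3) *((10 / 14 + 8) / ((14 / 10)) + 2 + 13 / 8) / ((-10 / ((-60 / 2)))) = -34749 / 392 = -88.65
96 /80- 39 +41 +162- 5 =801 /5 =160.20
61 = 61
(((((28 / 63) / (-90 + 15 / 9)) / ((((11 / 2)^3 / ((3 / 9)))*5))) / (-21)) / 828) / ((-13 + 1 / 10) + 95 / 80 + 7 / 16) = -64 / 6223470294195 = -0.00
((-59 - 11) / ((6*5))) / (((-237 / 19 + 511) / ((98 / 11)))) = -6517 / 156288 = -0.04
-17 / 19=-0.89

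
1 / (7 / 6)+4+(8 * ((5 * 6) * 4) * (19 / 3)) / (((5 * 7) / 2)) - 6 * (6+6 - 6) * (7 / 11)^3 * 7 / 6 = 3181404 / 9317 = 341.46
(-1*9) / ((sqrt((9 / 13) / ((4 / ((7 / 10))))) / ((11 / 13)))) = -66*sqrt(910) / 91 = -21.88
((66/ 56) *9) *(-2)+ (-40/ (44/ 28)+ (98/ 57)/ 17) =-6949111/ 149226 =-46.57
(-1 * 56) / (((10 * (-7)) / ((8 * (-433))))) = -13856 / 5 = -2771.20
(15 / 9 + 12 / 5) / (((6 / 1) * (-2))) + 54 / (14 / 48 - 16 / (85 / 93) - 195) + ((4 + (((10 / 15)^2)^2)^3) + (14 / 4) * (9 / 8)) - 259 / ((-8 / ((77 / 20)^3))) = 27312181457404476059 / 14724469977408000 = 1854.88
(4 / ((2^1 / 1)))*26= 52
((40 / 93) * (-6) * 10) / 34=-400 / 527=-0.76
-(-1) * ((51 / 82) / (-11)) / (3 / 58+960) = -493 / 8371011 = -0.00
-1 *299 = -299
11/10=1.10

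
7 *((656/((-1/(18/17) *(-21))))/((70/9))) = 17712/595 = 29.77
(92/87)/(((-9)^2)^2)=92/570807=0.00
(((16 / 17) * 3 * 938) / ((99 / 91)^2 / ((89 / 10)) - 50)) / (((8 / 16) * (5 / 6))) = -49774639824 / 390494675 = -127.47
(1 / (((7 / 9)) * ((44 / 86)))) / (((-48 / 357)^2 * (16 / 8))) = 782901 / 11264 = 69.50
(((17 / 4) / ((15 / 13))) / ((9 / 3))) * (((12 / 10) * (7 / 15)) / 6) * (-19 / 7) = -4199 / 13500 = -0.31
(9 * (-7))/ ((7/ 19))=-171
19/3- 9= -8/3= -2.67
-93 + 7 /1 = -86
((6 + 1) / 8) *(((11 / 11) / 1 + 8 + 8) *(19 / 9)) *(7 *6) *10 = 79135 / 6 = 13189.17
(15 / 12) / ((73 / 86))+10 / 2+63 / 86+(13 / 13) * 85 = 289432 / 3139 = 92.21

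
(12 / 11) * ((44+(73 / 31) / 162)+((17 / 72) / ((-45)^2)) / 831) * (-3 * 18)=-165316564427 / 63758475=-2592.86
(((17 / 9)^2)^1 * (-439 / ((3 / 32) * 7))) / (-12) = 1014968 / 5103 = 198.90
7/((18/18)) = 7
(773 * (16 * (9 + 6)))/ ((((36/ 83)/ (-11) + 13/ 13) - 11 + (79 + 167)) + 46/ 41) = 694457016/ 887471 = 782.51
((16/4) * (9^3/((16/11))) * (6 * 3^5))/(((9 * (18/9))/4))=649539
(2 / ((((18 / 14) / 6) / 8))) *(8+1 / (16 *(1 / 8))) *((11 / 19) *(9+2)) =230384 / 57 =4041.82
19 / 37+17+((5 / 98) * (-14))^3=217639 / 12691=17.15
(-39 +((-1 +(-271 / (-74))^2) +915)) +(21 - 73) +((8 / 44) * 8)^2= 838.53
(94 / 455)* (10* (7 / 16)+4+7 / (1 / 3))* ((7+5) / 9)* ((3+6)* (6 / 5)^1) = 39762 / 455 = 87.39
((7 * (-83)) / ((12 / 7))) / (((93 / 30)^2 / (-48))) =1626800 / 961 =1692.82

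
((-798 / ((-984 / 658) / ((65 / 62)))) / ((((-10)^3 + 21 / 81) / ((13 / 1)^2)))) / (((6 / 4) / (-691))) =2989290741255 / 68616206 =43565.37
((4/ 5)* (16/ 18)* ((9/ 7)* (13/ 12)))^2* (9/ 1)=10816/ 1225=8.83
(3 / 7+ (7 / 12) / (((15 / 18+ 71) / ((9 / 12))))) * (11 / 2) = 115401 / 48272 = 2.39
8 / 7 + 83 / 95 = 1341 / 665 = 2.02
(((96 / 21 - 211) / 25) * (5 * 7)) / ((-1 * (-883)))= -0.33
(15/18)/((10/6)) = 0.50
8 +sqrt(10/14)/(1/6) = 6 * sqrt(35)/7 +8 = 13.07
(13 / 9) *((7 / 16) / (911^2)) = 91 / 119508624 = 0.00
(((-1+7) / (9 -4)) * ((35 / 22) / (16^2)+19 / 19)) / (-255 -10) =-17001 / 3731200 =-0.00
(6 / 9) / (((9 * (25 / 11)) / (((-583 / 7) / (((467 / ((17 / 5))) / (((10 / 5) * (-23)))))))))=10029932 / 11032875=0.91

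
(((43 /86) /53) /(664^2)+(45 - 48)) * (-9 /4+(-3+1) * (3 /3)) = 2383483759 /186939904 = 12.75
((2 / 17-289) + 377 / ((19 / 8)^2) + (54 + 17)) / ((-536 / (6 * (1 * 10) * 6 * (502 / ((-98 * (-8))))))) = 186966135 / 2878253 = 64.96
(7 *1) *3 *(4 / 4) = 21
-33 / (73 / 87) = -2871 / 73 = -39.33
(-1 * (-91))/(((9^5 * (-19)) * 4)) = -91/4487724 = -0.00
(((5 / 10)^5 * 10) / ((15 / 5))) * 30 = 25 / 8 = 3.12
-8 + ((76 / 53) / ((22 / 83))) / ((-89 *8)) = -1661961 / 207548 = -8.01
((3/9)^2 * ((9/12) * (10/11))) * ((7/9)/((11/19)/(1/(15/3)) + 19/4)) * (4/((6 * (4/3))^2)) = 95/197208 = 0.00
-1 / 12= -0.08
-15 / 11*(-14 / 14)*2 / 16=15 / 88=0.17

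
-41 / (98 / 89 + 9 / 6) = -7298 / 463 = -15.76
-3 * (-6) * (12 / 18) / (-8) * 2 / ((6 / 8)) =-4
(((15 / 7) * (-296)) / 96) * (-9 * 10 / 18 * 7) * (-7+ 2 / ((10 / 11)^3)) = -80253 / 80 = -1003.16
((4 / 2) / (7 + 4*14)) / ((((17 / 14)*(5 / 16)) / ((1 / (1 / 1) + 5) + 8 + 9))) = 1472 / 765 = 1.92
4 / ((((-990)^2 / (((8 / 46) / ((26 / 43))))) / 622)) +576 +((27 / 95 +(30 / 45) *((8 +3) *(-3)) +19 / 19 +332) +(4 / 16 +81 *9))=9000782651477 / 5567948100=1616.53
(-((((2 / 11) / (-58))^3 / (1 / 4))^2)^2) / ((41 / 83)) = -0.00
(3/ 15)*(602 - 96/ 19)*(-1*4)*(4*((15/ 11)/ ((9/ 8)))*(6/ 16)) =-181472/ 209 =-868.29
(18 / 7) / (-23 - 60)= -18 / 581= -0.03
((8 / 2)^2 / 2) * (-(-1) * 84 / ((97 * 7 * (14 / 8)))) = 384 / 679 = 0.57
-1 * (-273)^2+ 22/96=-3577381/48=-74528.77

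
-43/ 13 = -3.31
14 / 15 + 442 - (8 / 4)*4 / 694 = 2305408 / 5205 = 442.92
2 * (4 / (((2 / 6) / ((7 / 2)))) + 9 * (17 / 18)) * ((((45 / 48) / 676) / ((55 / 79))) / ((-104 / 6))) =-71811 / 6186752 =-0.01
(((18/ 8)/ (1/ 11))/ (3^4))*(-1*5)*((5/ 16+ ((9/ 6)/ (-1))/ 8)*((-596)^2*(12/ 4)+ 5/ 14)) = -820549235/ 4032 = -203509.23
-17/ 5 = -3.40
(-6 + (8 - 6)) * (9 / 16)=-9 / 4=-2.25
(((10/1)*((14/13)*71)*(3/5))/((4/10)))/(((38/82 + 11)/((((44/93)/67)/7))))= 128084/1269047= 0.10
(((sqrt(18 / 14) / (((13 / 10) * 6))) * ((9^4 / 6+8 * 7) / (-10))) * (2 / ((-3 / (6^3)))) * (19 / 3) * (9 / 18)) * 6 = 45719.63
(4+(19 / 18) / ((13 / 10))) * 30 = 5630 / 39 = 144.36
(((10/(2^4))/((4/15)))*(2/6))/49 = 25/1568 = 0.02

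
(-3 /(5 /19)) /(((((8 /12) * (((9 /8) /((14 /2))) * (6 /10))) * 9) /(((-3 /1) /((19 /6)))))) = 56 /3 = 18.67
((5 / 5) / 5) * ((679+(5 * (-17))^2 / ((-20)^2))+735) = 22913 / 80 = 286.41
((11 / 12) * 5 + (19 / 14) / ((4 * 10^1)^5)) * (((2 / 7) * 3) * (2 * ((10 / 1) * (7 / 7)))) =19712000057 / 250880000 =78.57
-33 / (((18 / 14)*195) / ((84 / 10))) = -1078 / 975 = -1.11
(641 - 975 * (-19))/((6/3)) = 9583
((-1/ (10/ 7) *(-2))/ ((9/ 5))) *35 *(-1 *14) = -3430/ 9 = -381.11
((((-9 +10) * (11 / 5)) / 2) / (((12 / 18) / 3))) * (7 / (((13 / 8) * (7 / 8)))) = 1584 / 65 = 24.37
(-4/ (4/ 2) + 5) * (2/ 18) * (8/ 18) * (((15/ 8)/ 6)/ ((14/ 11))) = 55/ 1512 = 0.04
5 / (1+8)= 5 / 9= 0.56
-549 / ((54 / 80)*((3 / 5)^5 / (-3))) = 7625000 / 243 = 31378.60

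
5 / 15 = 1 / 3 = 0.33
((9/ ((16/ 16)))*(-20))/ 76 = -45/ 19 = -2.37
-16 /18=-8 /9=-0.89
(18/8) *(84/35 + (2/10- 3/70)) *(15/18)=537/112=4.79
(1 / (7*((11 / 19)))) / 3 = 19 / 231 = 0.08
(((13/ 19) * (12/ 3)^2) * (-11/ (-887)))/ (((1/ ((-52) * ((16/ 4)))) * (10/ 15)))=-713856/ 16853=-42.36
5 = 5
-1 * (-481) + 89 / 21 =10190 / 21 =485.24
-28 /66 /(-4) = 7 /66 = 0.11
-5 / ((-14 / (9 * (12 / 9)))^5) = 38880 / 16807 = 2.31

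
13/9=1.44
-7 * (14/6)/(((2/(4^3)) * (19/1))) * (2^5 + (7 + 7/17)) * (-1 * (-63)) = -22061760/323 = -68302.66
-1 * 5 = -5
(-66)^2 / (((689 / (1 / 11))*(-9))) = -44 / 689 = -0.06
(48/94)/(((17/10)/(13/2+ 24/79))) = 129000/63121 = 2.04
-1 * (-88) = 88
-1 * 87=-87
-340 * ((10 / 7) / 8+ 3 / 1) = -7565 / 7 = -1080.71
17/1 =17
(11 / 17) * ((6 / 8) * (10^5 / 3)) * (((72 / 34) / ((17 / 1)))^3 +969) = 6432071529675000 / 410338673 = 15675031.27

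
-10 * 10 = -100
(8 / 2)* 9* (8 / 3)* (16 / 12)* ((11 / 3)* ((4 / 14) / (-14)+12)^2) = 67354.32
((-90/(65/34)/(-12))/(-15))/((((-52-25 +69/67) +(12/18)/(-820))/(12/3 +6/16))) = 4903395/325559884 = 0.02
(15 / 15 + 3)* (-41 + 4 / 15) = -2444 / 15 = -162.93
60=60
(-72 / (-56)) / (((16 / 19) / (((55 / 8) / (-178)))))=-9405 / 159488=-0.06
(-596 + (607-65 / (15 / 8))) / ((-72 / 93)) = 2201 / 72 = 30.57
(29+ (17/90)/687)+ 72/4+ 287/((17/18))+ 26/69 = 8491883117/24175530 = 351.26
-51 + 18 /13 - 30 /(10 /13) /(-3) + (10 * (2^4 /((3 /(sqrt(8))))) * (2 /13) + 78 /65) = -2302 /65 + 640 * sqrt(2) /39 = -12.21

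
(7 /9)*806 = 626.89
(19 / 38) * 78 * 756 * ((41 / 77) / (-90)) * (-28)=268632 / 55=4884.22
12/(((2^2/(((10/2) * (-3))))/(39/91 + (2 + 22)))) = -7695/7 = -1099.29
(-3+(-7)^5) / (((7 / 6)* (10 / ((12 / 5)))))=-121032 / 35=-3458.06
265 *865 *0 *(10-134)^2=0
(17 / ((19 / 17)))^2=83521 / 361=231.36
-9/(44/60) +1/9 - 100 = -11104/99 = -112.16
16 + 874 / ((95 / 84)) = 3944 / 5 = 788.80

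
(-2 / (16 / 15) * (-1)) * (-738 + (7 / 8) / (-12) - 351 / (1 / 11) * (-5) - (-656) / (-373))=3323907745 / 95488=34809.69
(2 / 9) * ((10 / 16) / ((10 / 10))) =5 / 36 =0.14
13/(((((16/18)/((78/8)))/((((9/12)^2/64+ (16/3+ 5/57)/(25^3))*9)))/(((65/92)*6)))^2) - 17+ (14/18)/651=173.03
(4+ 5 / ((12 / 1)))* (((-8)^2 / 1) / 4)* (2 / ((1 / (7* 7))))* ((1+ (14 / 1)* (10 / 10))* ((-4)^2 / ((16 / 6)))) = 623280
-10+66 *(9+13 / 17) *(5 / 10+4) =49132 / 17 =2890.12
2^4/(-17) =-16/17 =-0.94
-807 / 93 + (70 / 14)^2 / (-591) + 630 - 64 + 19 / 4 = 41187827 / 73284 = 562.03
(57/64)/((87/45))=855/1856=0.46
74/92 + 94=4361/46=94.80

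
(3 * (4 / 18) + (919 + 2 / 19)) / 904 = 52427 / 51528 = 1.02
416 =416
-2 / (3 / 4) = -8 / 3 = -2.67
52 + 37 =89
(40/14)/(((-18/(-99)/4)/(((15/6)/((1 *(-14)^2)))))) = 275/343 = 0.80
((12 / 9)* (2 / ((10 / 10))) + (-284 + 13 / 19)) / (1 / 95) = -26661.67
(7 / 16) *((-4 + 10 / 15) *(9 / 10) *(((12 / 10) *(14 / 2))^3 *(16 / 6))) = -259308 / 125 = -2074.46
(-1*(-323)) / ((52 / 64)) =5168 / 13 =397.54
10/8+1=9/4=2.25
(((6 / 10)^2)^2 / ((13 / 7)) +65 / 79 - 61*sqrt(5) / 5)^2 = 306941251362849 / 412003515625 - 69895996*sqrt(5) / 3209375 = 696.30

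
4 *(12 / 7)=48 / 7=6.86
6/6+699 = 700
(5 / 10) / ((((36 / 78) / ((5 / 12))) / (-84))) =-455 / 12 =-37.92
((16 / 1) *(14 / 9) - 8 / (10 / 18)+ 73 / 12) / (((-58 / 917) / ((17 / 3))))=-46501987 / 31320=-1484.74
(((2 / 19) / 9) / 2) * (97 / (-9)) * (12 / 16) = -97 / 2052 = -0.05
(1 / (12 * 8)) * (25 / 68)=0.00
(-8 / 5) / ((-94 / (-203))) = -812 / 235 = -3.46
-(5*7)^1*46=-1610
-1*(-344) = 344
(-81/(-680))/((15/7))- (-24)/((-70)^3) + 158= 921621727/5831000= 158.06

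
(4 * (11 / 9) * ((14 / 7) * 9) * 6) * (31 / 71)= 16368 / 71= 230.54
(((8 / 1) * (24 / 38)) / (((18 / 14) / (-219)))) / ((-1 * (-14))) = -1168 / 19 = -61.47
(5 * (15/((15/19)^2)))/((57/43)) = 817/9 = 90.78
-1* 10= -10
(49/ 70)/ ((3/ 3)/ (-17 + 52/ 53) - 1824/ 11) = -65373/ 15491590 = -0.00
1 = 1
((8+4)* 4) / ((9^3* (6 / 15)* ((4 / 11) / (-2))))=-220 / 243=-0.91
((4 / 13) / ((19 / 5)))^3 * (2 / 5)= 0.00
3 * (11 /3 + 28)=95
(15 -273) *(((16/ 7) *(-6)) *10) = 247680/ 7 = 35382.86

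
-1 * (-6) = 6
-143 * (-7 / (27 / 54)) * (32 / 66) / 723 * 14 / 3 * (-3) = -40768 / 2169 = -18.80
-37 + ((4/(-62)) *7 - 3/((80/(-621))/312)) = 2240757/310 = 7228.25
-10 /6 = -5 /3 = -1.67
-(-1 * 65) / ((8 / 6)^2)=585 / 16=36.56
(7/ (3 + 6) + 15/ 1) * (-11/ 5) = -1562/ 45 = -34.71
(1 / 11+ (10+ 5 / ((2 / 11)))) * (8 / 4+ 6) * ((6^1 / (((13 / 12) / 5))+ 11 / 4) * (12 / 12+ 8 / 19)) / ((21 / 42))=70693614 / 2717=26019.00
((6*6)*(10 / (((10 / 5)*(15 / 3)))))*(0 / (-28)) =0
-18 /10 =-9 /5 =-1.80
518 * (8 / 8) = 518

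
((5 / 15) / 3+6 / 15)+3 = 158 / 45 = 3.51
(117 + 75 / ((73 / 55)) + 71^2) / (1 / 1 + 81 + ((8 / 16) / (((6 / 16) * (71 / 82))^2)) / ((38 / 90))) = 36459138361 / 651869414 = 55.93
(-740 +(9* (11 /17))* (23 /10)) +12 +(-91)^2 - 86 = 1271667 /170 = 7480.39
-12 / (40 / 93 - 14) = 558 / 631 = 0.88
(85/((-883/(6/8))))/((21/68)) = -1445/6181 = -0.23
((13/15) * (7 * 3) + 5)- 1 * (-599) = 3111/5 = 622.20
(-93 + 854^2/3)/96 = 729037/288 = 2531.38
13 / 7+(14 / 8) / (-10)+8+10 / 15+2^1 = 10373 / 840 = 12.35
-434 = -434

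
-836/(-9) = 836/9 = 92.89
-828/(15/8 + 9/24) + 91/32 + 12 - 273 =-20037/32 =-626.16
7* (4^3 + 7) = 497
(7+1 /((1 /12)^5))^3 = 15408321875813719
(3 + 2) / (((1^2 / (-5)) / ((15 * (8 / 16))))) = -375 / 2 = -187.50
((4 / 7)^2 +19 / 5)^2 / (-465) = -340707 / 9303875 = -0.04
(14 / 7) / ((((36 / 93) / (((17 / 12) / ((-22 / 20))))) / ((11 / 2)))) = -2635 / 72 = -36.60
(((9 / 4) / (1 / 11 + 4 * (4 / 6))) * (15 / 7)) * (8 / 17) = 8910 / 10829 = 0.82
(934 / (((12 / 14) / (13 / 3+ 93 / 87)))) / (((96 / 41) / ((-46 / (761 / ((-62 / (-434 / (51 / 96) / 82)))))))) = -72132205895 / 76270464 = -945.74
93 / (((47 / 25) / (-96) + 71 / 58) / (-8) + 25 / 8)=51782400 / 1656163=31.27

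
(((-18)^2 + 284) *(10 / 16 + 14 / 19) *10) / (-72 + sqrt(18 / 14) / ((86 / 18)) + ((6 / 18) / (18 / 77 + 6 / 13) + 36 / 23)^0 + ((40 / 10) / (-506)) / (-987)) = -33889947784075415340 / 290598929533463861 - 42816372345289620 *sqrt(7) / 290598929533463861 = -117.01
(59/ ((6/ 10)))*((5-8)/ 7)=-295/ 7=-42.14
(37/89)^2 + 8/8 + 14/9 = 194504/71289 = 2.73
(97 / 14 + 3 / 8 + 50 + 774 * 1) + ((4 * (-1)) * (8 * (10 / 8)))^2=136153 / 56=2431.30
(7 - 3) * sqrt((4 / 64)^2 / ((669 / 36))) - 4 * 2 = -8 + sqrt(669) / 446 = -7.94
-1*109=-109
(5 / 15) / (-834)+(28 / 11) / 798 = 1459 / 522918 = 0.00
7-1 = 6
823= 823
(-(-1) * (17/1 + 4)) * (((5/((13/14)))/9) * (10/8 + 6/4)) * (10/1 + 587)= 536305/26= 20627.12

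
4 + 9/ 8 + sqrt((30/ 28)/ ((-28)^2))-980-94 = -8551/ 8 + sqrt(210)/ 392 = -1068.84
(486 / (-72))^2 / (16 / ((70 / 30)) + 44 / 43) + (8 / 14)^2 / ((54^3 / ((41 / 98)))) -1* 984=-1754502050580305 / 1793569127616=-978.22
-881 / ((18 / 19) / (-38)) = 318041 / 9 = 35337.89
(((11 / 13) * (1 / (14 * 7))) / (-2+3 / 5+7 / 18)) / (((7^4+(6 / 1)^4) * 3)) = -165 / 214303999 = -0.00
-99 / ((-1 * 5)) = 19.80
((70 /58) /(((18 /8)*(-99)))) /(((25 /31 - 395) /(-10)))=-2170 /15787629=-0.00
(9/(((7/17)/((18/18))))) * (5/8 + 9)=1683/8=210.38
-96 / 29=-3.31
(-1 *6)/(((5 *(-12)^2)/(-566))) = 4.72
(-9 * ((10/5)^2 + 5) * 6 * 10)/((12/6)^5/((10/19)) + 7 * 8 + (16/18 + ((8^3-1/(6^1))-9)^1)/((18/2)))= -3936600/139943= -28.13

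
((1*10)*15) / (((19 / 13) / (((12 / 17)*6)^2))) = 10108800 / 5491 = 1840.98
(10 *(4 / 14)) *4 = 80 / 7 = 11.43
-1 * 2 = -2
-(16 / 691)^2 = -256 / 477481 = -0.00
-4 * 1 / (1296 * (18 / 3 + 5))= -1 / 3564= -0.00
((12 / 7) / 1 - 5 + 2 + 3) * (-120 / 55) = -288 / 77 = -3.74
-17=-17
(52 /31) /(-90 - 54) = -13 /1116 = -0.01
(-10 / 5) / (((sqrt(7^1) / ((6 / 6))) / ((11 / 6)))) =-11 * sqrt(7) / 21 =-1.39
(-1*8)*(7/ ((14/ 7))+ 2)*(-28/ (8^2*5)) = 77/ 20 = 3.85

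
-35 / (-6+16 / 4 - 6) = 35 / 8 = 4.38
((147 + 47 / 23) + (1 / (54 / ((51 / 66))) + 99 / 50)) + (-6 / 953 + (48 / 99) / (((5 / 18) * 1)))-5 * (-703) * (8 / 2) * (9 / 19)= 4435078959449 / 650994300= 6812.78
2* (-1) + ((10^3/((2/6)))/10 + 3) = 301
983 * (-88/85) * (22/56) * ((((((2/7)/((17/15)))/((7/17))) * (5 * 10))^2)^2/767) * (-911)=417018812.46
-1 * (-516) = 516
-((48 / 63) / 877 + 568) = -10460872 / 18417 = -568.00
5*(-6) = -30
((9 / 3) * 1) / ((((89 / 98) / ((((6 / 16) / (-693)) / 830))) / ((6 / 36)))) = -7 / 19501680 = -0.00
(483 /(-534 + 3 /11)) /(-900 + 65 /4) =1012 /988285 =0.00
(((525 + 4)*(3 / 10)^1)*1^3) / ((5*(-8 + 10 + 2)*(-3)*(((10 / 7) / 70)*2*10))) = -25921 / 4000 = -6.48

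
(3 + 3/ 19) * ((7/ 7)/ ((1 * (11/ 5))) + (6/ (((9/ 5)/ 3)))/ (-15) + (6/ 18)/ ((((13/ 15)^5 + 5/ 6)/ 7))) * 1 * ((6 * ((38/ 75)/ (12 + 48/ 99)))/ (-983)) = -1234635276/ 1016646777695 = -0.00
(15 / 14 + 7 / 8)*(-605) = -65945 / 56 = -1177.59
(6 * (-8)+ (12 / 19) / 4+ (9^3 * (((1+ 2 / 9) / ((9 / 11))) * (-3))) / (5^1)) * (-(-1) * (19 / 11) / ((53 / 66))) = -399708 / 265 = -1508.33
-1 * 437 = -437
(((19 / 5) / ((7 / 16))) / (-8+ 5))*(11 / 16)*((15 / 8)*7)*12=-627 / 2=-313.50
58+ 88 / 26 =798 / 13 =61.38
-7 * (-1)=7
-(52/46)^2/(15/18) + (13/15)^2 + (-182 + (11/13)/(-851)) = -10464533714/57251025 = -182.78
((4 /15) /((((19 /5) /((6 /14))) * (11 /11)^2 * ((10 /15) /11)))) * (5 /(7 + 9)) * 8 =165 /133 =1.24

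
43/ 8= 5.38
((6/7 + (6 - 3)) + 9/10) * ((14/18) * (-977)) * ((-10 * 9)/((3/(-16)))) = -1735152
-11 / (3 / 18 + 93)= -66 / 559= -0.12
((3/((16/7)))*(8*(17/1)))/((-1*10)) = -357/20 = -17.85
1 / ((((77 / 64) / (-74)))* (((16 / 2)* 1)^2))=-74 / 77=-0.96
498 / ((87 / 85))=14110 / 29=486.55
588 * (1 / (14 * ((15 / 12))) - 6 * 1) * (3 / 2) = -26208 / 5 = -5241.60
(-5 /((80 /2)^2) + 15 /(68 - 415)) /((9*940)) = -5147 /939398400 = -0.00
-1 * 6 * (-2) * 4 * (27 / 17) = 1296 / 17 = 76.24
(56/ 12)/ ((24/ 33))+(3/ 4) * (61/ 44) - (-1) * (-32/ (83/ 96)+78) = 2123027/ 43824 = 48.44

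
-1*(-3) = 3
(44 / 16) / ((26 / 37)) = 407 / 104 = 3.91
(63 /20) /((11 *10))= 63 /2200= 0.03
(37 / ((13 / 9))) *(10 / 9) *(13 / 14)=185 / 7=26.43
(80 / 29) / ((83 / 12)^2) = 11520 / 199781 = 0.06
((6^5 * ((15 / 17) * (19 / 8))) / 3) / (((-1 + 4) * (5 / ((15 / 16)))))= 23085 / 68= 339.49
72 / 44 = 18 / 11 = 1.64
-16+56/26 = -180/13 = -13.85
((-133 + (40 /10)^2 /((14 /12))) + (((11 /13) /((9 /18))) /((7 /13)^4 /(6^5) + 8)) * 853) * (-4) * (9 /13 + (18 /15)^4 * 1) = -68372407527820308 /101051239436875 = -676.61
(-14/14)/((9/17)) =-17/9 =-1.89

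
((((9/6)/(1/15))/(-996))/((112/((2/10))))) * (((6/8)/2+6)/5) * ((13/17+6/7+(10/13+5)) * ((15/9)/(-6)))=5717/54139904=0.00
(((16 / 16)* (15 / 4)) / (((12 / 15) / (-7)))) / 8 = -525 / 128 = -4.10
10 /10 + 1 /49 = 50 /49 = 1.02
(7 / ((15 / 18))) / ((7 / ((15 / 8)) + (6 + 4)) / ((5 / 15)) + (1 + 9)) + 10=1301 / 128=10.16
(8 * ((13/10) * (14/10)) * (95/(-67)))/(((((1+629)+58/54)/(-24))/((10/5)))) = 8963136/5708065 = 1.57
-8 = -8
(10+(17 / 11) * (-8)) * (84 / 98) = -156 / 77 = -2.03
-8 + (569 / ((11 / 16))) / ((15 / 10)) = 17944 / 33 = 543.76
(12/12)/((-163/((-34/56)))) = 17/4564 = 0.00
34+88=122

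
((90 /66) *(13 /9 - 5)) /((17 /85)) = -24.24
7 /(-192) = -7 /192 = -0.04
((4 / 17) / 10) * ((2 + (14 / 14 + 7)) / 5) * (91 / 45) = 364 / 3825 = 0.10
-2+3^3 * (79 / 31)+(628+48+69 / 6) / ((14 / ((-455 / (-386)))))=5968249 / 47864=124.69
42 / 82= 21 / 41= 0.51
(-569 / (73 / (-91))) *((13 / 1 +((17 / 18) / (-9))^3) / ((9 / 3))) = 2861563897829 / 931084632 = 3073.37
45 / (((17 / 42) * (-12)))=-315 / 34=-9.26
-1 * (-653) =653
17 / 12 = 1.42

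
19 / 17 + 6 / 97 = 1945 / 1649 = 1.18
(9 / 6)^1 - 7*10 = -137 / 2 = -68.50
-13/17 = -0.76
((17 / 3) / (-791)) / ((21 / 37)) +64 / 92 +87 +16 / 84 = 100717010 / 1146159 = 87.87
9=9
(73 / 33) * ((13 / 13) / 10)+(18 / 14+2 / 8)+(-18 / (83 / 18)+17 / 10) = -171287 / 383460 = -0.45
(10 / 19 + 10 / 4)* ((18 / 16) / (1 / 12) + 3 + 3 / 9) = 11615 / 228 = 50.94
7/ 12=0.58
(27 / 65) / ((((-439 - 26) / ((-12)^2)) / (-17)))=22032 / 10075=2.19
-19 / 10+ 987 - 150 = 8351 / 10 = 835.10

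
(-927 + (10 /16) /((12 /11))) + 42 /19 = -1685771 /1824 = -924.22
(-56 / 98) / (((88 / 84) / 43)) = -258 / 11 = -23.45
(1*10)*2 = 20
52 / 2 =26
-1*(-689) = 689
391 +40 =431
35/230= 7/46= 0.15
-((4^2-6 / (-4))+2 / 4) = -18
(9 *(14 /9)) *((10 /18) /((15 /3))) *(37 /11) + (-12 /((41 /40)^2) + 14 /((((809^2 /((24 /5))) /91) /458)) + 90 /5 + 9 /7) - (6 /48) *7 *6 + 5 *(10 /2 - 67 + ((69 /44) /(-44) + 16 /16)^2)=-380878239928331478001 /1298930804688464640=-293.22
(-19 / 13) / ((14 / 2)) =-19 / 91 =-0.21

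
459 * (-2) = -918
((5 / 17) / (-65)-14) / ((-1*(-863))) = -3095 / 190723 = -0.02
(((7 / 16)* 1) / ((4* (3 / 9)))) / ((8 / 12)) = 63 / 128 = 0.49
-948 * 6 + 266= -5422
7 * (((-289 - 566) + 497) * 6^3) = -541296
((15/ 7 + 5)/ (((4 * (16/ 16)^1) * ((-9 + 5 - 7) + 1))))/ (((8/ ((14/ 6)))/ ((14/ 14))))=-5/ 96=-0.05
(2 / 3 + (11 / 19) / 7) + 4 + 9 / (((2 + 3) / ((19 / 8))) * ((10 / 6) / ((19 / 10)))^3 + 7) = 68785650952 / 11822636931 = 5.82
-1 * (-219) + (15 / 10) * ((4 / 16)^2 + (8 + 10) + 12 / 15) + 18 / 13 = 517251 / 2080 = 248.68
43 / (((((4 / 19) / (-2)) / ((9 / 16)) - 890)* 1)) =-7353 / 152222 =-0.05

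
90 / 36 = 5 / 2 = 2.50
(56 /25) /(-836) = -14 /5225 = -0.00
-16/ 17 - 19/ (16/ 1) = -579/ 272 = -2.13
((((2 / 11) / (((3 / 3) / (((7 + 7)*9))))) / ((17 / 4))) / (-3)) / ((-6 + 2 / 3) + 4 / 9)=0.37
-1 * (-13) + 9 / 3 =16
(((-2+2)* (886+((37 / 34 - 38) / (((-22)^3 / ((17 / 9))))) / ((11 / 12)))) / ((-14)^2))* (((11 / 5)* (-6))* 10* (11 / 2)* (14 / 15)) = 0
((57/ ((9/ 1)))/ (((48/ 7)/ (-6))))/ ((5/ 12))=-133/ 10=-13.30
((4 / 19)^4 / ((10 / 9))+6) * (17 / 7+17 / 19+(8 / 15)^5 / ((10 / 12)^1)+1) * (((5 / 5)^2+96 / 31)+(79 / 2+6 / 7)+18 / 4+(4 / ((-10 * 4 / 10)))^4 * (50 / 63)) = 3008835280323556034 / 2303352405703125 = 1306.29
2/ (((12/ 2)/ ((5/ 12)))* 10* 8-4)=1/ 574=0.00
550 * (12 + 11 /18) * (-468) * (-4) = 12984400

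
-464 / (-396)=1.17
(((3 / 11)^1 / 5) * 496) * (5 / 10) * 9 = 6696 / 55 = 121.75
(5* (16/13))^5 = 3276800000/371293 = 8825.38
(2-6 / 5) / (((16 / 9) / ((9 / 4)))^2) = 1.28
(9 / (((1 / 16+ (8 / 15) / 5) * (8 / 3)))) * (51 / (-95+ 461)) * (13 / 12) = 149175 / 49532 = 3.01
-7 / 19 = -0.37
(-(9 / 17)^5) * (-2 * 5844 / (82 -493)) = -230054904 / 194520409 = -1.18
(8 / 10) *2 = 1.60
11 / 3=3.67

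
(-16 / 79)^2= 256 / 6241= 0.04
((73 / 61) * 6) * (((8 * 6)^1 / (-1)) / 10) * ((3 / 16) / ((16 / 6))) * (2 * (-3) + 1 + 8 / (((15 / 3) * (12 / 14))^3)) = 905127 / 76250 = 11.87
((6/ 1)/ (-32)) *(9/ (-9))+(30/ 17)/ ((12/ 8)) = 371/ 272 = 1.36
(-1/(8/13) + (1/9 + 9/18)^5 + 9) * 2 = 14096615/944784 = 14.92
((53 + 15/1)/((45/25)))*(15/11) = 1700/33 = 51.52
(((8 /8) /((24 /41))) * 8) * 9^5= 807003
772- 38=734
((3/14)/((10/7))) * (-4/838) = -3/4190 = -0.00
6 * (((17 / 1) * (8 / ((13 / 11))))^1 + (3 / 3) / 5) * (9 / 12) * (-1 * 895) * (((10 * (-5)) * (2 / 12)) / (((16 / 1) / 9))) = 905341725 / 416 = 2176302.22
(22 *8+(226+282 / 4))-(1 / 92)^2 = 3999239 / 8464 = 472.50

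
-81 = -81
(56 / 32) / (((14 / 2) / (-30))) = -15 / 2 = -7.50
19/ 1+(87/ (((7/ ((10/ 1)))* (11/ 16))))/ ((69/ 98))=69767/ 253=275.76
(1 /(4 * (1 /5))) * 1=5 /4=1.25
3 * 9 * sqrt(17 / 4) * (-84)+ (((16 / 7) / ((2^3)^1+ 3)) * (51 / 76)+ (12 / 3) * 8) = 47020 / 1463 - 1134 * sqrt(17) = -4643.46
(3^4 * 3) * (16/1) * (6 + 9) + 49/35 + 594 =294577/5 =58915.40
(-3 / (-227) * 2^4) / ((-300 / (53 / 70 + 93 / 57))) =-6354 / 3773875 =-0.00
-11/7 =-1.57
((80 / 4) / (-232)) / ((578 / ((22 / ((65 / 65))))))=-55 / 16762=-0.00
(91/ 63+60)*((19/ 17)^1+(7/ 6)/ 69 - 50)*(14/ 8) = -1331294965/ 253368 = -5254.39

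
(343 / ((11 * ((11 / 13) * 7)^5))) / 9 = 371293 / 781258401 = 0.00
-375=-375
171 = 171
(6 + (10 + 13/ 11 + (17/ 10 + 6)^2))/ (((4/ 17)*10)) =1430023/ 44000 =32.50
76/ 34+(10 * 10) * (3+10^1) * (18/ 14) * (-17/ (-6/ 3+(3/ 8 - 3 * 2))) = 27066626/ 7259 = 3728.70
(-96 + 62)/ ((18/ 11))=-20.78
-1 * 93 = -93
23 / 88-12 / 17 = -0.44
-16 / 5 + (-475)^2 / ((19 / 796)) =47262484 / 5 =9452496.80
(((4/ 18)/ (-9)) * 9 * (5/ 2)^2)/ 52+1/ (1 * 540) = -349/ 14040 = -0.02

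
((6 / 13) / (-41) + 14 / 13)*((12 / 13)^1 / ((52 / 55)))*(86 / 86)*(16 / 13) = 1499520 / 1171001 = 1.28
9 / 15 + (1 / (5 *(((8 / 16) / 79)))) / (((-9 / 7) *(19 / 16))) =-17183 / 855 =-20.10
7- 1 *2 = 5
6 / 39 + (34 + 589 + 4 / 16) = 32417 / 52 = 623.40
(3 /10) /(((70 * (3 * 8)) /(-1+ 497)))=0.09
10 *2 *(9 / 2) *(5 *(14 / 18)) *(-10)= -3500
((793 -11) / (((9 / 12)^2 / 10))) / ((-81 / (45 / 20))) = -31280 / 81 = -386.17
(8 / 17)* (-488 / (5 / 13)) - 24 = -52792 / 85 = -621.08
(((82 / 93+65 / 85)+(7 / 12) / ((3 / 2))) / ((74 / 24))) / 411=0.00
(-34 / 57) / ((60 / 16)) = -0.16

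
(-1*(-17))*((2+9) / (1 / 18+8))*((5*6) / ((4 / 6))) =30294 / 29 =1044.62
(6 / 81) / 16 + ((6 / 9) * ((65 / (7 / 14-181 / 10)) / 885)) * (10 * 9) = -34451 / 140184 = -0.25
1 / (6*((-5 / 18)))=-3 / 5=-0.60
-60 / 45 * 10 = -13.33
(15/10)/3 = 1/2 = 0.50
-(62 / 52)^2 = -961 / 676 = -1.42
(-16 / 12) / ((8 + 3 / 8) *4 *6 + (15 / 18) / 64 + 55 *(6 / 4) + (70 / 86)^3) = -40707584 / 8672311583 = -0.00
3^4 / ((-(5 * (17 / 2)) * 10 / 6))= -486 / 425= -1.14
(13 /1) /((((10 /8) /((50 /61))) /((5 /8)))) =325 /61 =5.33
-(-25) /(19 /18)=450 /19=23.68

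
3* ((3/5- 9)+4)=-66/5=-13.20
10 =10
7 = 7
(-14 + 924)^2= 828100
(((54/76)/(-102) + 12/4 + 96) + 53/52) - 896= -6684705/8398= -795.99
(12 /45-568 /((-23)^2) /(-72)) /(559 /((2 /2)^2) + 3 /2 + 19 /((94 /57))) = 315041 /639997425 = 0.00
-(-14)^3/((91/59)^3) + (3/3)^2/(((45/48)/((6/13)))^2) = 41089112/54925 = 748.09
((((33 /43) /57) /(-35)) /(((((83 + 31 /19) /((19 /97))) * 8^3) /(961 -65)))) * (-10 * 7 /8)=1463 /107311488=0.00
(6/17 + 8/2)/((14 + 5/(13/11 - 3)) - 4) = 296/493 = 0.60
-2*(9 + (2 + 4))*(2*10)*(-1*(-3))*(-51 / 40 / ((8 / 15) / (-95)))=-3270375 / 8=-408796.88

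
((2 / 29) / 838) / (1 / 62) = 62 / 12151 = 0.01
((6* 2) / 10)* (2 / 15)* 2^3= 32 / 25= 1.28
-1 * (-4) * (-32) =-128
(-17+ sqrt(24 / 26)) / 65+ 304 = 2*sqrt(39) / 845+ 19743 / 65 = 303.75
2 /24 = 0.08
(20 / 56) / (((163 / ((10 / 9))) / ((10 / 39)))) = 250 / 400491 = 0.00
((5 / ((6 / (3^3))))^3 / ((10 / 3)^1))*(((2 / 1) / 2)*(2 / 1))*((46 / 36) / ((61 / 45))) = 6287625 / 976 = 6442.24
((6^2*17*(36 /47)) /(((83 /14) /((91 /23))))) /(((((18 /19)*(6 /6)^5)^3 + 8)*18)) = 95497857 /48629866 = 1.96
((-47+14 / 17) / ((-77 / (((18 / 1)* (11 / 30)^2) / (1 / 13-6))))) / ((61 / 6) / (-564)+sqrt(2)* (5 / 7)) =-0.25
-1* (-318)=318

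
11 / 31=0.35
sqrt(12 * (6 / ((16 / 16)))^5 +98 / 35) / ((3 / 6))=2 * sqrt(2332870) / 5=610.95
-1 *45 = -45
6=6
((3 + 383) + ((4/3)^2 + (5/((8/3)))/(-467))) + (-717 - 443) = -25965335/33624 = -772.23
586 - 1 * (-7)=593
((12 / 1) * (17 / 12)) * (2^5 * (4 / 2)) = 1088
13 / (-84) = -13 / 84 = -0.15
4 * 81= 324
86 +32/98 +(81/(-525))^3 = 462636567/5359375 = 86.32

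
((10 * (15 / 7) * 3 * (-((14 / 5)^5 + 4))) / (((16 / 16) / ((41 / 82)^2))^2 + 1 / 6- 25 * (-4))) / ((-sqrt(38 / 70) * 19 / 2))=6992352 * sqrt(665) / 12950875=13.92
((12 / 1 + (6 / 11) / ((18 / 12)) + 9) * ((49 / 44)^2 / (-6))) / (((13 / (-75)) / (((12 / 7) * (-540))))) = -816125625 / 34606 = -23583.36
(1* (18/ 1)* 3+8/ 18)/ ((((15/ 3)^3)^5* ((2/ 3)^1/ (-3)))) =-49/ 6103515625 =-0.00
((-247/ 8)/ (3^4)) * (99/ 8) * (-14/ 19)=1001/ 288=3.48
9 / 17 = 0.53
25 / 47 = 0.53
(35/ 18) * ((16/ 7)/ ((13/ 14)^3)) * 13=109760/ 1521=72.16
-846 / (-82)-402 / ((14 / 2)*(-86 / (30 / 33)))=1482963 / 135751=10.92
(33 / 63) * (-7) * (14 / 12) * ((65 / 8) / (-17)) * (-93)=-155155 / 816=-190.14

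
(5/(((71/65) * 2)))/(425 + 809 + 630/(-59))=1475/788384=0.00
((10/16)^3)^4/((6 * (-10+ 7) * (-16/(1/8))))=244140625/158329674399744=0.00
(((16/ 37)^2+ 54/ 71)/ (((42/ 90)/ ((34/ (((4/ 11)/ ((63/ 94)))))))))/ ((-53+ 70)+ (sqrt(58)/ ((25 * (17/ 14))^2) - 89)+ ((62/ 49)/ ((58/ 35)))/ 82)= -11463634542744308827916015625/ 6485953989919625940997415257 - 172792232933343327675000 * sqrt(58)/ 6485953989919625940997415257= -1.77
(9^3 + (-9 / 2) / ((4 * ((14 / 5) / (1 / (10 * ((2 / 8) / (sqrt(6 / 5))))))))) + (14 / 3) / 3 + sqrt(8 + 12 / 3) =-9 * sqrt(30) / 280 + 2 * sqrt(3) + 6575 / 9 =733.84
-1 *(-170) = 170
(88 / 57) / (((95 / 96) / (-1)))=-1.56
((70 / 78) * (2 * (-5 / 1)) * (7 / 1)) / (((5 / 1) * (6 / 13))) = -245 / 9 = -27.22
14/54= 7/27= 0.26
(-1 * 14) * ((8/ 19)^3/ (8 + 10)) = -3584/ 61731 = -0.06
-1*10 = -10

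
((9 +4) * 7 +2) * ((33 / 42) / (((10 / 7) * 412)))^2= 11253 / 67897600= 0.00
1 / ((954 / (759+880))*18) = 1639 / 17172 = 0.10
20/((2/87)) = 870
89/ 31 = 2.87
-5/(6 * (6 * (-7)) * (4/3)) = 0.01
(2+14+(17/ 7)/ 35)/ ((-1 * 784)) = -3937/ 192080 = -0.02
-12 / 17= -0.71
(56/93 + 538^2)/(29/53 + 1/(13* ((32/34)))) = 296747868352/644769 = 460239.04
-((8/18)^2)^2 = -256/6561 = -0.04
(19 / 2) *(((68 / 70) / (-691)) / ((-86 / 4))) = 646 / 1039955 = 0.00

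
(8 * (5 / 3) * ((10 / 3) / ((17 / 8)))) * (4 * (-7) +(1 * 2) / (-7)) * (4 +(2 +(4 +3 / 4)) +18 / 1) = -17008.40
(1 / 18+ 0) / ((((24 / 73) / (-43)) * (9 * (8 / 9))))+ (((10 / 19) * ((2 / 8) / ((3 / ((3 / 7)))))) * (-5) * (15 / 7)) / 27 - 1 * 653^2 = -1371989254633 / 3217536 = -426409.92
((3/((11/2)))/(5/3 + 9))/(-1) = -9/176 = -0.05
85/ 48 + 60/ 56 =955/ 336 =2.84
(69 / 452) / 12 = 23 / 1808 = 0.01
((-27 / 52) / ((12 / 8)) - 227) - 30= -6691 / 26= -257.35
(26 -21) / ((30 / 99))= 33 / 2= 16.50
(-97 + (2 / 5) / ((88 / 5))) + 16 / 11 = -4203 / 44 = -95.52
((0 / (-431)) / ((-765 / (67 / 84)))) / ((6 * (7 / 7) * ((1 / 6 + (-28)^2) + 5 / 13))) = 0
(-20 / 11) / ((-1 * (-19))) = -20 / 209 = -0.10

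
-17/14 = -1.21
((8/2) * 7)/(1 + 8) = 28/9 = 3.11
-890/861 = -1.03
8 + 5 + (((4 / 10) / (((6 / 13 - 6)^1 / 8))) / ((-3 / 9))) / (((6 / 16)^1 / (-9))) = -28.60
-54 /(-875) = 54 /875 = 0.06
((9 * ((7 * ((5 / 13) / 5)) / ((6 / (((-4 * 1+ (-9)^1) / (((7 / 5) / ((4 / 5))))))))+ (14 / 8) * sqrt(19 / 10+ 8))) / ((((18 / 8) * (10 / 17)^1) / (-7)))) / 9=-25.60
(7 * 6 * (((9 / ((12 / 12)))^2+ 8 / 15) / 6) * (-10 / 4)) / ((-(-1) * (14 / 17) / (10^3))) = -5197750 / 3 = -1732583.33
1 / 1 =1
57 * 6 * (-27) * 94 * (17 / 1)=-14755932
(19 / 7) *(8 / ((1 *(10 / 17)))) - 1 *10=942 / 35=26.91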